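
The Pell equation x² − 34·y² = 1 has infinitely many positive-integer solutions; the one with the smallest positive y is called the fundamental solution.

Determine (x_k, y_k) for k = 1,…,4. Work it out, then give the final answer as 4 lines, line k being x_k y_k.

35 6
2449 420
171395 29394
11995201 2057160

d=34: √d = [5; 1,4,1,10] (ℓ=4, even), read p_3/q_3
a_0=5:  p_0=5·1+0=5,  q_0=5·0+1=1
…
a_2=4:  p_2=4·6+5=29,  q_2=4·1+1=5
a_3=1:  p_3=1·29+6=35,  q_3=1·5+1=6
fundamental: x₁=35, y₁=6  (since 1225 − 34·36 = 1)
(x_2, y_2) = (35·35 + 34·6·6, 35·6 + 6·35) = (2449, 420)
(x_3, y_3) = (35·2449 + 34·6·420, 35·420 + 6·2449) = (171395, 29394)
(x_4, y_4) = (35·171395 + 34·6·29394, 35·29394 + 6·171395) = (11995201, 2057160)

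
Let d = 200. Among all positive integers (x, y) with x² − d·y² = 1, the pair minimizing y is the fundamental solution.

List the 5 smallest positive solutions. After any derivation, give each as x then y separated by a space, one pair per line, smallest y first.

99 7
19601 1386
3880899 274421
768398401 54333972
152139002499 10757852035

d=200: √d = [14; 7,28] (ℓ=2, even), read p_1/q_1
step 0: (14, 1)  from 14·(1,0) + (0,1)
step 1: (99, 7)  from 7·(14,1) + (1,0)
fundamental: x₁=99, y₁=7  (since 9801 − 200·49 = 1)
(99+7√200)^2 = 19601 + 1386√200
(99+7√200)^3 = 3880899 + 274421√200
(99+7√200)^4 = 768398401 + 54333972√200
(99+7√200)^5 = 152139002499 + 10757852035√200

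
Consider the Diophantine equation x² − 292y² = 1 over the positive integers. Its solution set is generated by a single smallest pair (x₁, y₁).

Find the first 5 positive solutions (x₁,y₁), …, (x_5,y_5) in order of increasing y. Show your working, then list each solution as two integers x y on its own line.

2281249 133500
10408194000001 609093483000
47487364308614281249 2778987798000400500
216661004683313632776000001 12679126270400622186966000
988515400545561595548925838281249 57848488250447518938990000667500

√292 = [17; 11,2,1,3,8,3,1,2,11,34, …], period ℓ=10 (even) → k=9
i=0: a=17 ⇒ p=17, q=1
…
i=3: a=1 ⇒ p=581, q=34
i=4: a=3 ⇒ p=2136, q=125
i=5: a=8 ⇒ p=17669, q=1034
i=6: a=3 ⇒ p=55143, q=3227
…
i=8: a=2 ⇒ p=200767, q=11749
i=9: a=11 ⇒ p=2281249, q=133500
fundamental: x₁=2281249, y₁=133500  (since 5204097000001 − 292·17822250000 = 1)
n=2: (2281249,133500)∘(2281249,133500) = (2281249·2281249+292·133500·133500, 2281249·133500+133500·2281249) = (10408194000001,609093483000)
n=3: (10408194000001,609093483000)∘(2281249,133500) = (2281249·10408194000001+292·133500·609093483000, 2281249·609093483000+133500·10408194000001) = (47487364308614281249,2778987798000400500)
n=4: (47487364308614281249,2778987798000400500)∘(2281249,133500) = (2281249·47487364308614281249+292·133500·2778987798000400500, 2281249·2778987798000400500+133500·47487364308614281249) = (216661004683313632776000001,12679126270400622186966000)
n=5: (216661004683313632776000001,12679126270400622186966000)∘(2281249,133500) = (2281249·216661004683313632776000001+292·133500·12679126270400622186966000, 2281249·12679126270400622186966000+133500·216661004683313632776000001) = (988515400545561595548925838281249,57848488250447518938990000667500)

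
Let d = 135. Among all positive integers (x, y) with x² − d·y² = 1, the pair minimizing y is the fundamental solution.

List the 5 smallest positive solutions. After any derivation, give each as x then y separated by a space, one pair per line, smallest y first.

[11; 1,1,1,1,1,1,1,22] for √135; ℓ=8 ⇒ convergent index 7
a_0=11:  p_0=11·1+0=11,  q_0=11·0+1=1
a_1=1:  p_1=1·11+1=12,  q_1=1·1+0=1
a_2=1:  p_2=1·12+11=23,  q_2=1·1+1=2
a_3=1:  p_3=1·23+12=35,  q_3=1·2+1=3
a_4=1:  p_4=1·35+23=58,  q_4=1·3+2=5
…
a_6=1:  p_6=1·93+58=151,  q_6=1·8+5=13
a_7=1:  p_7=1·151+93=244,  q_7=1·13+8=21
→ (244, 21).  Check: 244²=59536, 135·21²=59535, difference 1.
(x_2, y_2) = (244·244 + 135·21·21, 244·21 + 21·244) = (119071, 10248)
(x_3, y_3) = (244·119071 + 135·21·10248, 244·10248 + 21·119071) = (58106404, 5001003)
(x_4, y_4) = (244·58106404 + 135·21·5001003, 244·5001003 + 21·58106404) = (28355806081, 2440479216)
(x_5, y_5) = (244·28355806081 + 135·21·2440479216, 244·2440479216 + 21·28355806081) = (13837575261124, 1190948856405)

244 21
119071 10248
58106404 5001003
28355806081 2440479216
13837575261124 1190948856405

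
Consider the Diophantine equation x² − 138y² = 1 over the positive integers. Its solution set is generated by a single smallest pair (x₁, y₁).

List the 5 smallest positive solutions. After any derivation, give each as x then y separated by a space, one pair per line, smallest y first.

√138 = [11; 1,2,1,22, …], period ℓ=4 (even) → k=3
step 0: (11, 1)  from 11·(1,0) + (0,1)
step 1: (12, 1)  from 1·(11,1) + (1,0)
step 2: (35, 3)  from 2·(12,1) + (11,1)
step 3: (47, 4)  from 1·(35,3) + (12,1)
fundamental: x₁=47, y₁=4  (since 2209 − 138·16 = 1)
(x_2, y_2) = (47·47 + 138·4·4, 47·4 + 4·47) = (4417, 376)
(x_3, y_3) = (47·4417 + 138·4·376, 47·376 + 4·4417) = (415151, 35340)
(x_4, y_4) = (47·415151 + 138·4·35340, 47·35340 + 4·415151) = (39019777, 3321584)
(x_5, y_5) = (47·39019777 + 138·4·3321584, 47·3321584 + 4·39019777) = (3667443887, 312193556)

47 4
4417 376
415151 35340
39019777 3321584
3667443887 312193556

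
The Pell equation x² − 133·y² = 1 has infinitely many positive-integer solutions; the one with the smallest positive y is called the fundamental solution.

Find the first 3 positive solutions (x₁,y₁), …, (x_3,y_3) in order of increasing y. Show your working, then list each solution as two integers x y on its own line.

√133 → a₀=11, period (1,1,7,5,1,…,1,1,22); ℓ=16 even so k=15
step 0: (11, 1)  from 11·(1,0) + (0,1)
…
step 5: (1061, 92)  from 1·(888,77) + (173,15)
…
step 7: (3010, 261)  from 1·(1949,169) + (1061,92)
…
step 10: (18948, 1643)  from 1·(10979,952) + (7969,691)
step 11: (29927, 2595)  from 1·(18948,1643) + (10979,952)
step 12: (168583, 14618)  from 5·(29927,2595) + (18948,1643)
…
step 14: (1378591, 119539)  from 1·(1210008,104921) + (168583,14618)
step 15: (2588599, 224460)  from 1·(1378591,119539) + (1210008,104921)
(x₁, y₁) = (2588599, 224460);  2588599² − 133·224460² = 1 ✓
(x_2, y_2) = (2588599·2588599 + 133·224460·224460, 2588599·224460 + 224460·2588599) = (13401689565601, 1162073863080)
(x_3, y_3) = (2588599·13401689565601 + 133·224460·1162073863080, 2588599·1162073863080 + 224460·13401689565601) = (69383200415647777399, 6016286479789825380)

2588599 224460
13401689565601 1162073863080
69383200415647777399 6016286479789825380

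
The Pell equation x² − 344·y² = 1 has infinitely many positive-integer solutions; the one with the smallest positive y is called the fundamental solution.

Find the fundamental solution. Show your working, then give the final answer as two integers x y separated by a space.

√344 → a₀=18, period (1,1,4,1,3,1,4,1,1,36); ℓ=10 even so k=9
k=0  a_k=18  p_k/q_k = 18/1
…
k=2  a_k=1  p_k/q_k = 37/2
…
k=4  a_k=1  p_k/q_k = 204/11
…
k=7  a_k=4  p_k/q_k = 4711/254
k=8  a_k=1  p_k/q_k = 5694/307
k=9  a_k=1  p_k/q_k = 10405/561
fundamental: x₁=10405, y₁=561  (since 108264025 − 344·314721 = 1)

10405 561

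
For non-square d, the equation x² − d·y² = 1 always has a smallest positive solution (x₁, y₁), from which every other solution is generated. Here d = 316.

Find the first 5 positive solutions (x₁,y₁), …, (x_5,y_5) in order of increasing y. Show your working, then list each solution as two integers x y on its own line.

√316 → a₀=17, period (1,3,2,8,2,3,1,34); ℓ=8 even so k=7
step 0: (17, 1)  from 17·(1,0) + (0,1)
step 1: (18, 1)  from 1·(17,1) + (1,0)
step 2: (71, 4)  from 3·(18,1) + (17,1)
…
step 5: (2862, 161)  from 2·(1351,76) + (160,9)
step 6: (9937, 559)  from 3·(2862,161) + (1351,76)
step 7: (12799, 720)  from 1·(9937,559) + (2862,161)
→ (12799, 720).  Check: 12799²=163814401, 316·720²=163814400, difference 1.
(x_2, y_2) = (12799·12799 + 316·720·720, 12799·720 + 720·12799) = (327628801, 18430560)
(x_3, y_3) = (12799·327628801 + 316·720·18430560, 12799·18430560 + 720·327628801) = (8386642035199, 471785474160)
(x_4, y_4) = (12799·8386642035199 + 316·720·471785474160, 12799·471785474160 + 720·8386642035199) = (214681262489395201, 12076764549117120)
(x_5, y_5) = (12799·214681262489395201 + 316·720·12076764549117120, 12799·12076764549117120 + 720·214681262489395201) = (5495410948816896319999, 309141018456514563600)

12799 720
327628801 18430560
8386642035199 471785474160
214681262489395201 12076764549117120
5495410948816896319999 309141018456514563600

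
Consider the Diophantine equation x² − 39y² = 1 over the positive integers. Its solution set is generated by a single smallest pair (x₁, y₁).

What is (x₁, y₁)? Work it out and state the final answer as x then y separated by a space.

√39 = [6; 4,12, …], period ℓ=2 (even) → k=1
i=0: a=6 ⇒ p=6, q=1
i=1: a=4 ⇒ p=25, q=4
→ (25, 4).  Check: 25²=625, 39·4²=624, difference 1.

25 4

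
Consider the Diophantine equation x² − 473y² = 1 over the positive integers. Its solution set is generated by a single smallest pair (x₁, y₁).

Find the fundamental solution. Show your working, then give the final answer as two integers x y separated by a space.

87 4

√473 → a₀=21, period (1,2,1,42); ℓ=4 even so k=3
i=0: a=21 ⇒ p=21, q=1
i=1: a=1 ⇒ p=22, q=1
i=2: a=2 ⇒ p=65, q=3
i=3: a=1 ⇒ p=87, q=4
fundamental: x₁=87, y₁=4  (since 7569 − 473·16 = 1)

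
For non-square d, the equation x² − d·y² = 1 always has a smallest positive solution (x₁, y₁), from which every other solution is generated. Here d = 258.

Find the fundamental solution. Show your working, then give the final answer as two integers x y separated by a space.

√258 → a₀=16, period (16,32); ℓ=2 even so k=1
i=0: a=16 ⇒ p=16, q=1
i=1: a=16 ⇒ p=257, q=16
→ (257, 16).  Check: 257²=66049, 258·16²=66048, difference 1.

257 16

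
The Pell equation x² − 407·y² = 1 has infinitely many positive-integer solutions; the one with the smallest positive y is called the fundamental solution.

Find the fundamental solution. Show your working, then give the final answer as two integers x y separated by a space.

[20; 5,1,2,1,5,40] for √407; ℓ=6 ⇒ convergent index 5
i=0: a=20 ⇒ p=20, q=1
…
i=2: a=1 ⇒ p=121, q=6
…
i=4: a=1 ⇒ p=464, q=23
i=5: a=5 ⇒ p=2663, q=132
→ (2663, 132).  Check: 2663²=7091569, 407·132²=7091568, difference 1.

2663 132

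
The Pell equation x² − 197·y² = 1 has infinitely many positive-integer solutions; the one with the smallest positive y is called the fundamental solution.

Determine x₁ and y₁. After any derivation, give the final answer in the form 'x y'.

√197 = [14; 28, …], period ℓ=1 (odd) → k=1
step 0: (14, 1)  from 14·(1,0) + (0,1)
step 1: (393, 28)  from 28·(14,1) + (1,0)
→ (393, 28).  Check: 393²=154449, 197·28²=154448, difference 1.

393 28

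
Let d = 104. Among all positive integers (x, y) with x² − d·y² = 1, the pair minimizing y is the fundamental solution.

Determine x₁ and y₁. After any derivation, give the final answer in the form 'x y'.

√104 → a₀=10, period (5,20); ℓ=2 even so k=1
i=0: a=10 ⇒ p=10, q=1
i=1: a=5 ⇒ p=51, q=5
(x₁, y₁) = (51, 5);  51² − 104·5² = 1 ✓

51 5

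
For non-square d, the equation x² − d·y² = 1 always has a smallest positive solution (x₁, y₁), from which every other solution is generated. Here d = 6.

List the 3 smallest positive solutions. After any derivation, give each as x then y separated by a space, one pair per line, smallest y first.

√6 → a₀=2, period (2,4); ℓ=2 even so k=1
k=0  a_k=2  p_k/q_k = 2/1
k=1  a_k=2  p_k/q_k = 5/2
fundamental: x₁=5, y₁=2  (since 25 − 6·4 = 1)
(x_2, y_2) = (5·5 + 6·2·2, 5·2 + 2·5) = (49, 20)
(x_3, y_3) = (5·49 + 6·2·20, 5·20 + 2·49) = (485, 198)

5 2
49 20
485 198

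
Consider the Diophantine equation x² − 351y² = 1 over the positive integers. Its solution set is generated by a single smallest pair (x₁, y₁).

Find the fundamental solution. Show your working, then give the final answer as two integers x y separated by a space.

[18; 1,2,1,3,2,2,2,3,1,2,1,36] for √351; ℓ=12 ⇒ convergent index 11
step 0: (18, 1)  from 18·(1,0) + (0,1)
step 1: (19, 1)  from 1·(18,1) + (1,0)
…
step 3: (75, 4)  from 1·(56,3) + (19,1)
…
step 10: (45882, 2449)  from 2·(16543,883) + (12796,683)
step 11: (62425, 3332)  from 1·(45882,2449) + (16543,883)
fundamental: x₁=62425, y₁=3332  (since 3896880625 − 351·11102224 = 1)

62425 3332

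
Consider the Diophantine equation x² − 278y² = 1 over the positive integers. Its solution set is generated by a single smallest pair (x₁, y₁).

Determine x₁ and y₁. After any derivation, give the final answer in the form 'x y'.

d=278: √d = [16; 1,2,16,2,1,32] (ℓ=6, even), read p_5/q_5
a_0=16:  p_0=16·1+0=16,  q_0=16·0+1=1
a_1=1:  p_1=1·16+1=17,  q_1=1·1+0=1
…
a_3=16:  p_3=16·50+17=817,  q_3=16·3+1=49
a_4=2:  p_4=2·817+50=1684,  q_4=2·49+3=101
a_5=1:  p_5=1·1684+817=2501,  q_5=1·101+49=150
(x₁, y₁) = (2501, 150);  2501² − 278·150² = 1 ✓

2501 150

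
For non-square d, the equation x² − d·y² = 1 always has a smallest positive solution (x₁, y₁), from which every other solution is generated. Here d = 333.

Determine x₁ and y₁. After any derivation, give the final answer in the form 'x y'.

d=333: √d = [18; 4,36] (ℓ=2, even), read p_1/q_1
i=0: a=18 ⇒ p=18, q=1
i=1: a=4 ⇒ p=73, q=4
fundamental: x₁=73, y₁=4  (since 5329 − 333·16 = 1)

73 4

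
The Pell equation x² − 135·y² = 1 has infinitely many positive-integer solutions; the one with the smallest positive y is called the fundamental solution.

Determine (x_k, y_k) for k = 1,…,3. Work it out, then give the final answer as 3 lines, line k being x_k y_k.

d=135: √d = [11; 1,1,1,1,1,1,1,22] (ℓ=8, even), read p_7/q_7
step 0: (11, 1)  from 11·(1,0) + (0,1)
…
step 6: (151, 13)  from 1·(93,8) + (58,5)
step 7: (244, 21)  from 1·(151,13) + (93,8)
fundamental: x₁=244, y₁=21  (since 59536 − 135·441 = 1)
k=2:  x_2 = 244·244+135·21·21 = 119071,  y_2 = 244·21+21·244 = 10248
k=3:  x_3 = 244·119071+135·21·10248 = 58106404,  y_3 = 244·10248+21·119071 = 5001003

244 21
119071 10248
58106404 5001003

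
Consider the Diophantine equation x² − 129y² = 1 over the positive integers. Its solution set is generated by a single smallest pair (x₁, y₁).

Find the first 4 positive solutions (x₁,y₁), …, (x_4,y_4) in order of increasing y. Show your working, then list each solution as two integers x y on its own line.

[11; 2,1,3,1,6,1,3,1,2,22] for √129; ℓ=10 ⇒ convergent index 9
i=0: a=11 ⇒ p=11, q=1
…
i=4: a=1 ⇒ p=159, q=14
i=5: a=6 ⇒ p=1079, q=95
i=6: a=1 ⇒ p=1238, q=109
i=7: a=3 ⇒ p=4793, q=422
i=8: a=1 ⇒ p=6031, q=531
i=9: a=2 ⇒ p=16855, q=1484
fundamental: x₁=16855, y₁=1484  (since 284091025 − 129·2202256 = 1)
(16855+1484√129)^2 = 568182049 + 50025640√129
(16855+1484√129)^3 = 19153416854935 + 1686364322916√129
(16855+1484√129)^4 = 645661681611676801 + 56847341275472720√129

16855 1484
568182049 50025640
19153416854935 1686364322916
645661681611676801 56847341275472720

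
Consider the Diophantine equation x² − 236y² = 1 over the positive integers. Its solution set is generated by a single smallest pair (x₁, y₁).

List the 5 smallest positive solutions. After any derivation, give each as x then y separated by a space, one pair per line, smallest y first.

561799 36570
631236232801 41089978860
709255768702176199 46168618067101710
796918363201596536611201 51874966922918257173720
895415879055878209574570044999 58286609084610939305810342850

√236 = [15; 2,1,3,5,1,6,1,5,3,1,2,30, …], period ℓ=12 (even) → k=11
step 0: (15, 1)  from 15·(1,0) + (0,1)
step 1: (31, 2)  from 2·(15,1) + (1,0)
step 2: (46, 3)  from 1·(31,2) + (15,1)
…
step 9: (154729, 10072)  from 3·(48806,3177) + (8311,541)
step 10: (203535, 13249)  from 1·(154729,10072) + (48806,3177)
step 11: (561799, 36570)  from 2·(203535,13249) + (154729,10072)
fundamental: x₁=561799, y₁=36570  (since 315618116401 − 236·1337364900 = 1)
k=2:  x_2 = 561799·561799+236·36570·36570 = 631236232801,  y_2 = 561799·36570+36570·561799 = 41089978860
k=3:  x_3 = 561799·631236232801+236·36570·41089978860 = 709255768702176199,  y_3 = 561799·41089978860+36570·631236232801 = 46168618067101710
k=4:  x_4 = 561799·709255768702176199+236·36570·46168618067101710 = 796918363201596536611201,  y_4 = 561799·46168618067101710+36570·709255768702176199 = 51874966922918257173720
k=5:  x_5 = 561799·796918363201596536611201+236·36570·51874966922918257173720 = 895415879055878209574570044999,  y_5 = 561799·51874966922918257173720+36570·796918363201596536611201 = 58286609084610939305810342850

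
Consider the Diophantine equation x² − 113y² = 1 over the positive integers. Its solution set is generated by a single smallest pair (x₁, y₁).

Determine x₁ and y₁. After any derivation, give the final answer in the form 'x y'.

√113 = [10; 1,1,1,2,2,1,1,1,20, …], period ℓ=9 (odd) → k=17
k=0  a_k=10  p_k/q_k = 10/1
k=1  a_k=1  p_k/q_k = 11/1
…
k=4  a_k=2  p_k/q_k = 85/8
k=5  a_k=2  p_k/q_k = 202/19
…
k=8  a_k=1  p_k/q_k = 776/73
…
k=10  a_k=1  p_k/q_k = 16785/1579
…
k=12  a_k=1  p_k/q_k = 49579/4664
k=13  a_k=2  p_k/q_k = 131952/12413
k=14  a_k=2  p_k/q_k = 313483/29490
…
k=16  a_k=1  p_k/q_k = 758918/71393
k=17  a_k=1  p_k/q_k = 1204353/113296
fundamental: x₁=1204353, y₁=113296  (since 1450466148609 − 113·12835983616 = 1)

1204353 113296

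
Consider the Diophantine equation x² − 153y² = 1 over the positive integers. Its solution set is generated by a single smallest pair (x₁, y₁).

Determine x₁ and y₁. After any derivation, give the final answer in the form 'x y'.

2177 176

d=153: √d = [12; 2,1,2,2,2,1,2,24] (ℓ=8, even), read p_7/q_7
k=0  a_k=12  p_k/q_k = 12/1
k=1  a_k=2  p_k/q_k = 25/2
…
k=6  a_k=1  p_k/q_k = 804/65
k=7  a_k=2  p_k/q_k = 2177/176
fundamental: x₁=2177, y₁=176  (since 4739329 − 153·30976 = 1)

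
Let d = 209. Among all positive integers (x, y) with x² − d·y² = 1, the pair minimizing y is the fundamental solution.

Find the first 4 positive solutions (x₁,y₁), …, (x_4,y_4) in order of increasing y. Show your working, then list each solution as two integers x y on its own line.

√209 → a₀=14, period (2,5,3,2,3,5,2,28); ℓ=8 even so k=7
i=0: a=14 ⇒ p=14, q=1
i=1: a=2 ⇒ p=29, q=2
i=2: a=5 ⇒ p=159, q=11
i=3: a=3 ⇒ p=506, q=35
i=4: a=2 ⇒ p=1171, q=81
…
i=6: a=5 ⇒ p=21266, q=1471
i=7: a=2 ⇒ p=46551, q=3220
(x₁, y₁) = (46551, 3220);  46551² − 209·3220² = 1 ✓
(46551+3220√209)^2 = 4333991201 + 299788440√209
(46551+3220√209)^3 = 403503248748951 + 27910903337660√209
(46551+3220√209)^4 = 37566959460690844801 + 2598560922243032880√209

46551 3220
4333991201 299788440
403503248748951 27910903337660
37566959460690844801 2598560922243032880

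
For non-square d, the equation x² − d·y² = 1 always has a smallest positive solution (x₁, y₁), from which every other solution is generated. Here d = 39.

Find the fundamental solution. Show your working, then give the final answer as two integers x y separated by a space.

√39 → a₀=6, period (4,12); ℓ=2 even so k=1
a_0=6:  p_0=6·1+0=6,  q_0=6·0+1=1
a_1=4:  p_1=4·6+1=25,  q_1=4·1+0=4
(x₁, y₁) = (25, 4);  25² − 39·4² = 1 ✓

25 4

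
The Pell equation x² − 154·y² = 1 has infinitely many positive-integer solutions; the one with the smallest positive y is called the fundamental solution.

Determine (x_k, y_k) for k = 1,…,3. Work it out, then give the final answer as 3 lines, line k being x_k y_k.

21295 1716
906954049 73084440
38627172925615 3112666297884

d=154: √d = [12; 2,2,3,1,2,1,3,2,2,24] (ℓ=10, even), read p_9/q_9
k=0  a_k=12  p_k/q_k = 12/1
k=1  a_k=2  p_k/q_k = 25/2
…
k=3  a_k=3  p_k/q_k = 211/17
k=4  a_k=1  p_k/q_k = 273/22
k=5  a_k=2  p_k/q_k = 757/61
k=6  a_k=1  p_k/q_k = 1030/83
k=7  a_k=3  p_k/q_k = 3847/310
k=8  a_k=2  p_k/q_k = 8724/703
k=9  a_k=2  p_k/q_k = 21295/1716
fundamental: x₁=21295, y₁=1716  (since 453477025 − 154·2944656 = 1)
(21295+1716√154)^2 = 906954049 + 73084440√154
(21295+1716√154)^3 = 38627172925615 + 3112666297884√154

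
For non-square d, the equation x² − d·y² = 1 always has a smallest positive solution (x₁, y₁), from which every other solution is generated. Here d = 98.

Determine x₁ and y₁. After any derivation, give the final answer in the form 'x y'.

99 10

[9; 1,8,1,18] for √98; ℓ=4 ⇒ convergent index 3
i=0: a=9 ⇒ p=9, q=1
…
i=2: a=8 ⇒ p=89, q=9
i=3: a=1 ⇒ p=99, q=10
fundamental: x₁=99, y₁=10  (since 9801 − 98·100 = 1)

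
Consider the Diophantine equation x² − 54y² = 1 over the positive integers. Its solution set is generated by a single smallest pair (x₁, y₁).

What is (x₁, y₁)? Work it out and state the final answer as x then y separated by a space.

485 66

[7; 2,1,6,1,2,14] for √54; ℓ=6 ⇒ convergent index 5
a_0=7:  p_0=7·1+0=7,  q_0=7·0+1=1
a_1=2:  p_1=2·7+1=15,  q_1=2·1+0=2
…
a_3=6:  p_3=6·22+15=147,  q_3=6·3+2=20
a_4=1:  p_4=1·147+22=169,  q_4=1·20+3=23
a_5=2:  p_5=2·169+147=485,  q_5=2·23+20=66
→ (485, 66).  Check: 485²=235225, 54·66²=235224, difference 1.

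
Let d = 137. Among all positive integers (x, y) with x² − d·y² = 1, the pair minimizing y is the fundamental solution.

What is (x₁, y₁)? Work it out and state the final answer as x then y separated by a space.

6083073 519712

√137 = [11; 1,2,2,1,1,2,2,1,22, …], period ℓ=9 (odd) → k=17
a_0=11:  p_0=11·1+0=11,  q_0=11·0+1=1
a_1=1:  p_1=1·11+1=12,  q_1=1·1+0=1
…
a_3=2:  p_3=2·35+12=82,  q_3=2·3+1=7
a_4=1:  p_4=1·82+35=117,  q_4=1·7+3=10
…
a_8=1:  p_8=1·1229+515=1744,  q_8=1·105+44=149
a_9=22:  p_9=22·1744+1229=39597,  q_9=22·149+105=3383
…
a_12=2:  p_12=2·122279+41341=285899,  q_12=2·10447+3532=24426
…
a_14=1:  p_14=1·408178+285899=694077,  q_14=1·34873+24426=59299
…
a_16=2:  p_16=2·1796332+694077=4286741,  q_16=2·153471+59299=366241
a_17=1:  p_17=1·4286741+1796332=6083073,  q_17=1·366241+153471=519712
(x₁, y₁) = (6083073, 519712);  6083073² − 137·519712² = 1 ✓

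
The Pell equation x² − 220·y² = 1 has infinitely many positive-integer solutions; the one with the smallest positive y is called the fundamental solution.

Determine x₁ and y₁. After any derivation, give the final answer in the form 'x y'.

√220 → a₀=14, period (1,4,1,28); ℓ=4 even so k=3
a_0=14:  p_0=14·1+0=14,  q_0=14·0+1=1
…
a_2=4:  p_2=4·15+14=74,  q_2=4·1+1=5
a_3=1:  p_3=1·74+15=89,  q_3=1·5+1=6
→ (89, 6).  Check: 89²=7921, 220·6²=7920, difference 1.

89 6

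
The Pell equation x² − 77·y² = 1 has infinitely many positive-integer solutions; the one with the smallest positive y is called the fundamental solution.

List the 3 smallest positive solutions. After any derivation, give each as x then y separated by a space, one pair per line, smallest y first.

351 40
246401 28080
172973151 19712120

[8; 1,3,2,3,1,16] for √77; ℓ=6 ⇒ convergent index 5
a_0=8:  p_0=8·1+0=8,  q_0=8·0+1=1
…
a_3=2:  p_3=2·35+9=79,  q_3=2·4+1=9
a_4=3:  p_4=3·79+35=272,  q_4=3·9+4=31
a_5=1:  p_5=1·272+79=351,  q_5=1·31+9=40
(x₁, y₁) = (351, 40);  351² − 77·40² = 1 ✓
(x_2, y_2) = (351·351 + 77·40·40, 351·40 + 40·351) = (246401, 28080)
(x_3, y_3) = (351·246401 + 77·40·28080, 351·28080 + 40·246401) = (172973151, 19712120)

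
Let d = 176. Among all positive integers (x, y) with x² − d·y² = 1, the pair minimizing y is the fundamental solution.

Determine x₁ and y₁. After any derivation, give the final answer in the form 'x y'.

199 15

[13; 3,1,3,26] for √176; ℓ=4 ⇒ convergent index 3
i=0: a=13 ⇒ p=13, q=1
…
i=2: a=1 ⇒ p=53, q=4
i=3: a=3 ⇒ p=199, q=15
fundamental: x₁=199, y₁=15  (since 39601 − 176·225 = 1)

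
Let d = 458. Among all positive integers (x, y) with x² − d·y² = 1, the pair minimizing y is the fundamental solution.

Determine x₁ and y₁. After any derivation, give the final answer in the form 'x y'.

22899 1070

√458 → a₀=21, period (2,2,42); ℓ=3 odd so k=5
step 0: (21, 1)  from 21·(1,0) + (0,1)
…
step 4: (9181, 429)  from 2·(4537,212) + (107,5)
step 5: (22899, 1070)  from 2·(9181,429) + (4537,212)
(x₁, y₁) = (22899, 1070);  22899² − 458·1070² = 1 ✓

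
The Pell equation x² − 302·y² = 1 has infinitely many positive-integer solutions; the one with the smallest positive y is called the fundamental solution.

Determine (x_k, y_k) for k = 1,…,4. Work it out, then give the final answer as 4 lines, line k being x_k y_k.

4276623 246092
36579008568257 2104885414632
312869258720405635599 18003602753159249380
2676047735673238042056036097 153989243234046232237072848

d=302: √d = [17; 2,1,1,1,4,…,1,2,34] (ℓ=16, even), read p_15/q_15
step 0: (17, 1)  from 17·(1,0) + (0,1)
…
step 3: (87, 5)  from 1·(52,3) + (35,2)
step 4: (139, 8)  from 1·(87,5) + (52,3)
step 5: (643, 37)  from 4·(139,8) + (87,5)
…
step 13: (1042237, 59974)  from 1·(574956,33085) + (467281,26889)
step 14: (1617193, 93059)  from 1·(1042237,59974) + (574956,33085)
step 15: (4276623, 246092)  from 2·(1617193,93059) + (1042237,59974)
fundamental: x₁=4276623, y₁=246092  (since 18289504284129 − 302·60561272464 = 1)
(x_2, y_2) = (4276623·4276623 + 302·246092·246092, 4276623·246092 + 246092·4276623) = (36579008568257, 2104885414632)
(x_3, y_3) = (4276623·36579008568257 + 302·246092·2104885414632, 4276623·2104885414632 + 246092·36579008568257) = (312869258720405635599, 18003602753159249380)
(x_4, y_4) = (4276623·312869258720405635599 + 302·246092·18003602753159249380, 4276623·18003602753159249380 + 246092·312869258720405635599) = (2676047735673238042056036097, 153989243234046232237072848)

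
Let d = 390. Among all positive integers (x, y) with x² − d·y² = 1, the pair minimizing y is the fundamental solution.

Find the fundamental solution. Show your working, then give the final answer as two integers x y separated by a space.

d=390: √d = [19; 1,2,1,38] (ℓ=4, even), read p_3/q_3
k=0  a_k=19  p_k/q_k = 19/1
…
k=2  a_k=2  p_k/q_k = 59/3
k=3  a_k=1  p_k/q_k = 79/4
fundamental: x₁=79, y₁=4  (since 6241 − 390·16 = 1)

79 4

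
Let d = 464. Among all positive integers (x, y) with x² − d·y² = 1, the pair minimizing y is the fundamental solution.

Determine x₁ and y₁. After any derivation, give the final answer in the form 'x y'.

√464 → a₀=21, period (1,1,5,1,1,1,5,1,1,42); ℓ=10 even so k=9
step 0: (21, 1)  from 21·(1,0) + (0,1)
step 1: (22, 1)  from 1·(21,1) + (1,0)
step 2: (43, 2)  from 1·(22,1) + (21,1)
step 3: (237, 11)  from 5·(43,2) + (22,1)
step 4: (280, 13)  from 1·(237,11) + (43,2)
step 5: (517, 24)  from 1·(280,13) + (237,11)
step 6: (797, 37)  from 1·(517,24) + (280,13)
step 7: (4502, 209)  from 5·(797,37) + (517,24)
step 8: (5299, 246)  from 1·(4502,209) + (797,37)
step 9: (9801, 455)  from 1·(5299,246) + (4502,209)
(x₁, y₁) = (9801, 455);  9801² − 464·455² = 1 ✓

9801 455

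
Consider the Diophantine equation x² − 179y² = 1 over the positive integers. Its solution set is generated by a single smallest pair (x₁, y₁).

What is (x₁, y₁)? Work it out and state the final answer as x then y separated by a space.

d=179: √d = [13; 2,1,1,1,3,…,1,2,26] (ℓ=14, even), read p_13/q_13
a_0=13:  p_0=13·1+0=13,  q_0=13·0+1=1
a_1=2:  p_1=2·13+1=27,  q_1=2·1+0=2
…
a_4=1:  p_4=1·67+40=107,  q_4=1·5+3=8
…
a_6=5:  p_6=5·388+107=2047,  q_6=5·29+8=153
…
a_10=1:  p_10=1·438125+137042=575167,  q_10=1·32747+10243=42990
a_11=1:  p_11=1·575167+438125=1013292,  q_11=1·42990+32747=75737
a_12=1:  p_12=1·1013292+575167=1588459,  q_12=1·75737+42990=118727
a_13=2:  p_13=2·1588459+1013292=4190210,  q_13=2·118727+75737=313191
→ (4190210, 313191).  Check: 4190210²=17557859844100, 179·313191²=17557859844099, difference 1.

4190210 313191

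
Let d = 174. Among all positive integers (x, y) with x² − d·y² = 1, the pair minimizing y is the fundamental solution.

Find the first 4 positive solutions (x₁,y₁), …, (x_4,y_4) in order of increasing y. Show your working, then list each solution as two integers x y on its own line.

1451 110
4210801 319220
12219743051 926376330
35461690123201 2688343790440

√174 → a₀=13, period (5,4,5,26); ℓ=4 even so k=3
a_0=13:  p_0=13·1+0=13,  q_0=13·0+1=1
…
a_2=4:  p_2=4·66+13=277,  q_2=4·5+1=21
a_3=5:  p_3=5·277+66=1451,  q_3=5·21+5=110
→ (1451, 110).  Check: 1451²=2105401, 174·110²=2105400, difference 1.
(x_2, y_2) = (1451·1451 + 174·110·110, 1451·110 + 110·1451) = (4210801, 319220)
(x_3, y_3) = (1451·4210801 + 174·110·319220, 1451·319220 + 110·4210801) = (12219743051, 926376330)
(x_4, y_4) = (1451·12219743051 + 174·110·926376330, 1451·926376330 + 110·12219743051) = (35461690123201, 2688343790440)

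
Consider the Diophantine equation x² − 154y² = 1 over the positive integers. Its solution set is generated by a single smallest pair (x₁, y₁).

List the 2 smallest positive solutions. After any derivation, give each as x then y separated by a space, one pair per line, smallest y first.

21295 1716
906954049 73084440

√154 → a₀=12, period (2,2,3,1,2,1,3,2,2,24); ℓ=10 even so k=9
k=0  a_k=12  p_k/q_k = 12/1
…
k=2  a_k=2  p_k/q_k = 62/5
k=3  a_k=3  p_k/q_k = 211/17
k=4  a_k=1  p_k/q_k = 273/22
k=5  a_k=2  p_k/q_k = 757/61
k=6  a_k=1  p_k/q_k = 1030/83
k=7  a_k=3  p_k/q_k = 3847/310
k=8  a_k=2  p_k/q_k = 8724/703
k=9  a_k=2  p_k/q_k = 21295/1716
→ (21295, 1716).  Check: 21295²=453477025, 154·1716²=453477024, difference 1.
n=2: (21295,1716)∘(21295,1716) = (21295·21295+154·1716·1716, 21295·1716+1716·21295) = (906954049,73084440)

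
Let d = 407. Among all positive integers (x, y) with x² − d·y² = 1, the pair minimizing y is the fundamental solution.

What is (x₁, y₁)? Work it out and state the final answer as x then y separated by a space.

√407 = [20; 5,1,2,1,5,40, …], period ℓ=6 (even) → k=5
step 0: (20, 1)  from 20·(1,0) + (0,1)
…
step 4: (464, 23)  from 1·(343,17) + (121,6)
step 5: (2663, 132)  from 5·(464,23) + (343,17)
fundamental: x₁=2663, y₁=132  (since 7091569 − 407·17424 = 1)

2663 132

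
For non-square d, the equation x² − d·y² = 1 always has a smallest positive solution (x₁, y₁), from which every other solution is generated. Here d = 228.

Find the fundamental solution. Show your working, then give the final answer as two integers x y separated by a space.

151 10

√228 = [15; 10,30, …], period ℓ=2 (even) → k=1
k=0  a_k=15  p_k/q_k = 15/1
k=1  a_k=10  p_k/q_k = 151/10
(x₁, y₁) = (151, 10);  151² − 228·10² = 1 ✓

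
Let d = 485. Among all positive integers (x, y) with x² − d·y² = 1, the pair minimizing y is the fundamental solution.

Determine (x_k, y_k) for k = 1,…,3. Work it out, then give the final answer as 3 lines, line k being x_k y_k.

d=485: √d = [22; 44] (ℓ=1, odd), read p_1/q_1
k=0  a_k=22  p_k/q_k = 22/1
k=1  a_k=44  p_k/q_k = 969/44
(x₁, y₁) = (969, 44);  969² − 485·44² = 1 ✓
(969+44√485)^2 = 1877921 + 85272√485
(969+44√485)^3 = 3639409929 + 165257092√485

969 44
1877921 85272
3639409929 165257092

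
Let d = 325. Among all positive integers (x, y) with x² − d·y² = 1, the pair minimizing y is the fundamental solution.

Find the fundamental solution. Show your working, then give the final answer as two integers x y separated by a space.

d=325: √d = [18; 36] (ℓ=1, odd), read p_1/q_1
a_0=18:  p_0=18·1+0=18,  q_0=18·0+1=1
a_1=36:  p_1=36·18+1=649,  q_1=36·1+0=36
→ (649, 36).  Check: 649²=421201, 325·36²=421200, difference 1.

649 36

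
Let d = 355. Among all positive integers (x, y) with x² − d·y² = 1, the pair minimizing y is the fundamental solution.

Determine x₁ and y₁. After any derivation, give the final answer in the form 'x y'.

954809 50676

√355 → a₀=18, period (1,5,3,3,1,6,1,3,3,5,1,36); ℓ=12 even so k=11
k=0  a_k=18  p_k/q_k = 18/1
…
k=9  a_k=3  p_k/q_k = 151391/8035
k=10  a_k=5  p_k/q_k = 803418/42641
k=11  a_k=1  p_k/q_k = 954809/50676
(x₁, y₁) = (954809, 50676);  954809² − 355·50676² = 1 ✓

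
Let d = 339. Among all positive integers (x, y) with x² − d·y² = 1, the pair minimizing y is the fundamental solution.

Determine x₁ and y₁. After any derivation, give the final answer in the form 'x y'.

97970 5321

[18; 2,2,2,1,17,1,2,2,2,36] for √339; ℓ=10 ⇒ convergent index 9
k=0  a_k=18  p_k/q_k = 18/1
k=1  a_k=2  p_k/q_k = 37/2
k=2  a_k=2  p_k/q_k = 92/5
k=3  a_k=2  p_k/q_k = 221/12
k=4  a_k=1  p_k/q_k = 313/17
…
k=6  a_k=1  p_k/q_k = 5855/318
k=7  a_k=2  p_k/q_k = 17252/937
k=8  a_k=2  p_k/q_k = 40359/2192
k=9  a_k=2  p_k/q_k = 97970/5321
(x₁, y₁) = (97970, 5321);  97970² − 339·5321² = 1 ✓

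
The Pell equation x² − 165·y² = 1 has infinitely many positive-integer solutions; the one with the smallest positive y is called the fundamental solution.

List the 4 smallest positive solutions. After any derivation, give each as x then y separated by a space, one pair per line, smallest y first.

√165 → a₀=12, period (1,5,2,5,1,24); ℓ=6 even so k=5
k=0  a_k=12  p_k/q_k = 12/1
k=1  a_k=1  p_k/q_k = 13/1
k=2  a_k=5  p_k/q_k = 77/6
k=3  a_k=2  p_k/q_k = 167/13
k=4  a_k=5  p_k/q_k = 912/71
k=5  a_k=1  p_k/q_k = 1079/84
→ (1079, 84).  Check: 1079²=1164241, 165·84²=1164240, difference 1.
k=2:  x_2 = 1079·1079+165·84·84 = 2328481,  y_2 = 1079·84+84·1079 = 181272
k=3:  x_3 = 1079·2328481+165·84·181272 = 5024860919,  y_3 = 1079·181272+84·2328481 = 391184892
k=4:  x_4 = 1079·5024860919+165·84·391184892 = 10843647534721,  y_4 = 1079·391184892+84·5024860919 = 844176815664

1079 84
2328481 181272
5024860919 391184892
10843647534721 844176815664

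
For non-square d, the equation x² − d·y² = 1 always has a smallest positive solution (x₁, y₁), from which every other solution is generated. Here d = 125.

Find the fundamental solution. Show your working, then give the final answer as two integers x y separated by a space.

[11; 5,1,1,5,22] for √125; ℓ=5 ⇒ convergent index 9
i=0: a=11 ⇒ p=11, q=1
…
i=3: a=1 ⇒ p=123, q=11
i=4: a=5 ⇒ p=682, q=61
…
i=6: a=5 ⇒ p=76317, q=6826
i=7: a=1 ⇒ p=91444, q=8179
i=8: a=1 ⇒ p=167761, q=15005
i=9: a=5 ⇒ p=930249, q=83204
→ (930249, 83204).  Check: 930249²=865363202001, 125·83204²=865363202000, difference 1.

930249 83204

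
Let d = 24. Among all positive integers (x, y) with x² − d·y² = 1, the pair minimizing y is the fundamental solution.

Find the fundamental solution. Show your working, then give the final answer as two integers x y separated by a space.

5 1

√24 = [4; 1,8, …], period ℓ=2 (even) → k=1
a_0=4:  p_0=4·1+0=4,  q_0=4·0+1=1
a_1=1:  p_1=1·4+1=5,  q_1=1·1+0=1
(x₁, y₁) = (5, 1);  5² − 24·1² = 1 ✓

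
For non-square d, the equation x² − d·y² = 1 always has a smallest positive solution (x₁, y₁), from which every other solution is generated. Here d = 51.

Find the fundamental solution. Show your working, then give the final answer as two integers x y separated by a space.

50 7

[7; 7,14] for √51; ℓ=2 ⇒ convergent index 1
k=0  a_k=7  p_k/q_k = 7/1
k=1  a_k=7  p_k/q_k = 50/7
(x₁, y₁) = (50, 7);  50² − 51·7² = 1 ✓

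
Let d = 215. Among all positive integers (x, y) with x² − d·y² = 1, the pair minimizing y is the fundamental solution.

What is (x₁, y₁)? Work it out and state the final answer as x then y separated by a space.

44 3

√215 = [14; 1,1,1,28, …], period ℓ=4 (even) → k=3
step 0: (14, 1)  from 14·(1,0) + (0,1)
step 1: (15, 1)  from 1·(14,1) + (1,0)
step 2: (29, 2)  from 1·(15,1) + (14,1)
step 3: (44, 3)  from 1·(29,2) + (15,1)
fundamental: x₁=44, y₁=3  (since 1936 − 215·9 = 1)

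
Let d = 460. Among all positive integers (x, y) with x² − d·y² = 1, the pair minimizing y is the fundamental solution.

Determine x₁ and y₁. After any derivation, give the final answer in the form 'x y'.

√460 → a₀=21, period (2,4,3,1,2,10,2,1,3,4,2,42); ℓ=12 even so k=11
a_0=21:  p_0=21·1+0=21,  q_0=21·0+1=1
…
a_3=3:  p_3=3·193+43=622,  q_3=3·9+2=29
a_4=1:  p_4=1·622+193=815,  q_4=1·29+9=38
a_5=2:  p_5=2·815+622=2252,  q_5=2·38+29=105
a_6=10:  p_6=10·2252+815=23335,  q_6=10·105+38=1088
…
a_8=1:  p_8=1·48922+23335=72257,  q_8=1·2281+1088=3369
…
a_10=4:  p_10=4·265693+72257=1135029,  q_10=4·12388+3369=52921
a_11=2:  p_11=2·1135029+265693=2535751,  q_11=2·52921+12388=118230
fundamental: x₁=2535751, y₁=118230  (since 6430033134001 − 460·13978332900 = 1)

2535751 118230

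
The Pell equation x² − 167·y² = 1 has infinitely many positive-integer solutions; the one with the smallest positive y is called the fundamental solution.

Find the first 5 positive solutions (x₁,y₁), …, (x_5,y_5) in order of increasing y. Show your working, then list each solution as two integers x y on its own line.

168 13
56447 4368
18966024 1467635
6372527617 493120992
2141150313288 165687185677

√167 = [12; 1,11,1,24, …], period ℓ=4 (even) → k=3
k=0  a_k=12  p_k/q_k = 12/1
…
k=2  a_k=11  p_k/q_k = 155/12
k=3  a_k=1  p_k/q_k = 168/13
→ (168, 13).  Check: 168²=28224, 167·13²=28223, difference 1.
k=2:  x_2 = 168·168+167·13·13 = 56447,  y_2 = 168·13+13·168 = 4368
k=3:  x_3 = 168·56447+167·13·4368 = 18966024,  y_3 = 168·4368+13·56447 = 1467635
k=4:  x_4 = 168·18966024+167·13·1467635 = 6372527617,  y_4 = 168·1467635+13·18966024 = 493120992
k=5:  x_5 = 168·6372527617+167·13·493120992 = 2141150313288,  y_5 = 168·493120992+13·6372527617 = 165687185677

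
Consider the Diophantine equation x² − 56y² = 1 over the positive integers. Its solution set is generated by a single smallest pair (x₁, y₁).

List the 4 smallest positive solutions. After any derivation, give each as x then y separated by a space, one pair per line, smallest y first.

15 2
449 60
13455 1798
403201 53880

[7; 2,14] for √56; ℓ=2 ⇒ convergent index 1
step 0: (7, 1)  from 7·(1,0) + (0,1)
step 1: (15, 2)  from 2·(7,1) + (1,0)
fundamental: x₁=15, y₁=2  (since 225 − 56·4 = 1)
(15+2√56)^2 = 449 + 60√56
(15+2√56)^3 = 13455 + 1798√56
(15+2√56)^4 = 403201 + 53880√56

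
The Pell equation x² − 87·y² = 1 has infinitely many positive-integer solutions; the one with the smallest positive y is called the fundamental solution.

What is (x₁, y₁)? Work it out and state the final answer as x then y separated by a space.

28 3

√87 = [9; 3,18, …], period ℓ=2 (even) → k=1
i=0: a=9 ⇒ p=9, q=1
i=1: a=3 ⇒ p=28, q=3
→ (28, 3).  Check: 28²=784, 87·3²=783, difference 1.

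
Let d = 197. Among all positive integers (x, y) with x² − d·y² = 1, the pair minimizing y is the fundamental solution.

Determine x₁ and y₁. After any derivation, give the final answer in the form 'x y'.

√197 → a₀=14, period (28); ℓ=1 odd so k=1
step 0: (14, 1)  from 14·(1,0) + (0,1)
step 1: (393, 28)  from 28·(14,1) + (1,0)
fundamental: x₁=393, y₁=28  (since 154449 − 197·784 = 1)

393 28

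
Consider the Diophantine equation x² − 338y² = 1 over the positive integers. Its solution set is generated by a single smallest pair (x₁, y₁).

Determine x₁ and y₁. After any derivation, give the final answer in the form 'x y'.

[18; 2,1,1,2,36] for √338; ℓ=5 ⇒ convergent index 9
step 0: (18, 1)  from 18·(1,0) + (0,1)
…
step 4: (239, 13)  from 2·(92,5) + (55,3)
step 5: (8696, 473)  from 36·(239,13) + (92,5)
…
step 8: (43958, 2391)  from 1·(26327,1432) + (17631,959)
step 9: (114243, 6214)  from 2·(43958,2391) + (26327,1432)
fundamental: x₁=114243, y₁=6214  (since 13051463049 − 338·38613796 = 1)

114243 6214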